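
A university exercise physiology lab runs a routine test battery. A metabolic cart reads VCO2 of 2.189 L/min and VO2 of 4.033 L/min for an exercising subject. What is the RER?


RER = VCO2 / VO2 = 2.189 / 4.033 = 0.5428

0.5428


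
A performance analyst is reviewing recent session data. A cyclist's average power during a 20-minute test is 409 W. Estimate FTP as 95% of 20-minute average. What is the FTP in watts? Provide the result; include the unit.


FTP = 20-min power * 0.95
= 409 * 0.95
= 388.55 W

388.55 W


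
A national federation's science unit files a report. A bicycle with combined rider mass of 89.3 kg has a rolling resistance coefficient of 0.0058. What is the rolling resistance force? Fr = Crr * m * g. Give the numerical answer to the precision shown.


Fr = 0.0058 * 89.3 * 9.81
= 0.51794 * 9.81
= 5.081 N

5.081 N


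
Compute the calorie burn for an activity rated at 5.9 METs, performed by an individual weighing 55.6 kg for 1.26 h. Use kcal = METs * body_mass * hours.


Product of METs and mass = 5.9 * 55.6 = 328.04
Total kcal = 328.04 * 1.26 = 413.33 kcal

413.33 kcal


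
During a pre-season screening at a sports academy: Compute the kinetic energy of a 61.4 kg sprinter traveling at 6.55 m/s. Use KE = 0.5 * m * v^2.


Velocity squared = 42.9025
KE = 0.5 * 61.4 * 42.9025 = 1317.11 J

1317.11 J


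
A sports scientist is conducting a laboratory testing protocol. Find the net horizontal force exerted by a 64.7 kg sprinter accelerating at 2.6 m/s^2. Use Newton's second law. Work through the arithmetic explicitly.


Newton's second law: F = m * a
F = 64.7 * 2.6 = 168.22 N

168.22 N


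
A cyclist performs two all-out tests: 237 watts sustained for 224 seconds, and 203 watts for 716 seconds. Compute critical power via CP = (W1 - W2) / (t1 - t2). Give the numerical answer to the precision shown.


W1 = P1 * t1 = 237 * 224 = 53088 J
W2 = P2 * t2 = 203 * 716 = 145348 J
CP = (53088 - 145348) / (224 - 716)
= 187.52 W

187.52 W


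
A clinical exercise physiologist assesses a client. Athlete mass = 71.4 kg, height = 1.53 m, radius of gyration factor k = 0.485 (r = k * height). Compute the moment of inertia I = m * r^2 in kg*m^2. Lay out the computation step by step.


r = k * height = 0.485 * 1.53 = 0.74205 m
r^2 = 0.74205^2 = 0.550638
I = 71.4 * 0.550638 = 39.316 kg*m^2

39.316 kg*m^2


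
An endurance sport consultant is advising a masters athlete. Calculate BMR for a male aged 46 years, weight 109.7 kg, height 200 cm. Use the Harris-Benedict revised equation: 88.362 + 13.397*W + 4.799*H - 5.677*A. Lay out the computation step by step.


Substituting values:
W term = 13.397 * 109.7 = 1469.6509
H term = 4.799 * 200 = 959.8
A term = 5.677 * 46 = 261.142
BMR = 2256.67 kcal/day

2256.67 kcal/day


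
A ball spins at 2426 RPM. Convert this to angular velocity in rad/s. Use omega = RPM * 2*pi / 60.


omega = 2426 * 2 * pi / 60
= 2426 * 6.28318531 / 60
= 15243.008 / 60
= 254.05 rad/s

254.05 rad/s


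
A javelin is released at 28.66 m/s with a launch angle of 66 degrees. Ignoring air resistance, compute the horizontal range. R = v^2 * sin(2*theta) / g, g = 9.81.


Launch speed squared = 821.3956
sin(2 * 66 deg) = 0.743145
Range = 821.3956 * 0.743145 / 9.81
= 62.224 m

62.224 m


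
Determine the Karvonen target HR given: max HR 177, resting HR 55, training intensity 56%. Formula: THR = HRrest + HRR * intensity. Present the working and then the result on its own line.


HRR = HRmax - HRrest = 177 - 55 = 122
THR = 55 + 122 * 0.56
= 123.32 bpm

123.32 bpm


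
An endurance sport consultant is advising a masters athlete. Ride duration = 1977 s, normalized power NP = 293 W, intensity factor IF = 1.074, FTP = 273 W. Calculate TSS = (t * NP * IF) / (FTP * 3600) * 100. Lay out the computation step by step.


Numerator = 1977 * 293 * 1.074 = 622126.314
Denominator = 273 * 3600 = 982800
TSS = 622126.314 / 982800 * 100
= 63.3

63.3 TSS


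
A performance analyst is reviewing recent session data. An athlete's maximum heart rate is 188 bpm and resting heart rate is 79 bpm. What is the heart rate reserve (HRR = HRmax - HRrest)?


HRR = HRmax - HRrest
= 188 - 79
= 109 bpm

109 bpm


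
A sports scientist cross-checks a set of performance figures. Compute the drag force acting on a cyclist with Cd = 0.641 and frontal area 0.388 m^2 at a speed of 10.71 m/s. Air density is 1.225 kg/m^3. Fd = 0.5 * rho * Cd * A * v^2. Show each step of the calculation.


Step 1: v^2 = 114.7041
Step 2: Fd = 0.5 * 1.225 * 0.641 * 0.388 * 114.7041
= 17.473 N

17.473 N


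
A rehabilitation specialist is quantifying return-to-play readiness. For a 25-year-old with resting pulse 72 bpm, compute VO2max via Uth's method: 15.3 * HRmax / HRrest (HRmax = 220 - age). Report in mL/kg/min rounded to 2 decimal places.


Step 1: HRmax = 220 - 25 = 195 bpm
Step 2: Ratio = 195 / 72 = 2.7083
Step 3: VO2max = 15.3 * 2.7083 = 41.44 mL/kg/min

41.44 mL/kg/min


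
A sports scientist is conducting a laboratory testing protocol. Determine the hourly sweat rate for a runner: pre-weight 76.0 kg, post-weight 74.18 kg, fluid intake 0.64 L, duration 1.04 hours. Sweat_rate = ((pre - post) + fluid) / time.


Mass lost = 76.0 - 74.18 = 1.82 kg
Add fluid consumed: 1.82 + 0.64 = 2.46 L total sweat
Sweat rate = 2.46 / 1.04 = 2.365 L/h

2.365 L/h


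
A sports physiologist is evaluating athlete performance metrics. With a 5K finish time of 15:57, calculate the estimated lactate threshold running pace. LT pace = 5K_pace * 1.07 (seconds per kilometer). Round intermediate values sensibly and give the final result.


Race duration = 957 s for 5 km
Average pace = 957 / 5 = 191.4 s/km
LT pace = 191.4 * 1.07
= 204.8 s/km

204.8 s/km


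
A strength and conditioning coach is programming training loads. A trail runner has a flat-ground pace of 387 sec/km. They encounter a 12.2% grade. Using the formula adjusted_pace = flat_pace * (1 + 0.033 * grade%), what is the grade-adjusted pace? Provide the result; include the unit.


Grade factor = 1 + 0.033 * 12.2 = 1.4026
Adjusted = 387 * 1.4026 = 542.81 sec/km

542.81 s/km


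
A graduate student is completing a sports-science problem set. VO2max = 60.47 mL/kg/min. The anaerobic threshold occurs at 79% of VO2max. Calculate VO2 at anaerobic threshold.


AT fraction = 79 / 100 = 0.79
AT VO2 = 60.47 * 0.79
= 47.77 mL/kg/min

47.77 mL/kg/min


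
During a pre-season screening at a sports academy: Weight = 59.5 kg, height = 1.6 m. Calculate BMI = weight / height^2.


height^2 = 1.6^2 = 2.56
BMI = 59.5 / 2.56 = 23.24 kg/m^2

23.24 kg/m^2


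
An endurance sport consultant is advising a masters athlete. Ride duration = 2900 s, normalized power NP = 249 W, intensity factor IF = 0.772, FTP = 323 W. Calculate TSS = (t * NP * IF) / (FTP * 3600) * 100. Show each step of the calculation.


Numerator = 2900 * 249 * 0.772 = 557461.2
Denominator = 323 * 3600 = 1162800
TSS = 557461.2 / 1162800 * 100
= 47.94

47.94 TSS


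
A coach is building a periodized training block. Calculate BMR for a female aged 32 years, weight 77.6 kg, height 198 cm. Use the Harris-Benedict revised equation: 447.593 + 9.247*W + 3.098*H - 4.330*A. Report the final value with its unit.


Substituting values:
W term = 9.247 * 77.6 = 717.5672
H term = 3.098 * 198 = 613.404
A term = 4.330 * 32 = 138.56
BMR = 1640.0 kcal/day

1640.0 kcal/day


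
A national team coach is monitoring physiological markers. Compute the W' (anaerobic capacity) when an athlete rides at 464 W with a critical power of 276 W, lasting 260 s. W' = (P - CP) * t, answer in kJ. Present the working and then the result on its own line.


Above-CP power = 188 W
Duration = 260 s
W' = 188 * 260 = 48880 J
Convert: 48880 / 1000 = 48.88 kJ

48.88 kJ


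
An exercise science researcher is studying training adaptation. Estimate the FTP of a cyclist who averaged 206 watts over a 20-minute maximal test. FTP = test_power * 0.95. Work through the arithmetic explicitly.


FTP = 206 * 0.95 = 195.7 W

195.7 W


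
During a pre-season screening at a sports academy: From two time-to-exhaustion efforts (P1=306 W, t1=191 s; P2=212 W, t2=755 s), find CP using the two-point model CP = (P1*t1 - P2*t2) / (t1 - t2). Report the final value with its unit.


Work in trial 1 = 58446 J
Work in trial 2 = 160060 J
Delta work = -101614 J
Delta time = -564 s
CP = -101614 / -564 = 180.17 W

180.17 W


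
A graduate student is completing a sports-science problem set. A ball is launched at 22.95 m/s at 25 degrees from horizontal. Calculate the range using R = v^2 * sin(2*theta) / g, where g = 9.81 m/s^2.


sin(2 * 25) = sin(50) = 0.766044
v^2 = 22.95^2 = 526.7025
R = 526.7025 * 0.766044 / 9.81
= 41.129 m

41.129 m


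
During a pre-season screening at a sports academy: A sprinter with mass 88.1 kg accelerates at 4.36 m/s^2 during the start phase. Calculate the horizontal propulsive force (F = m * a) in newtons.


F = m * a
= 88.1 * 4.36
= 384.12 N

384.12 N


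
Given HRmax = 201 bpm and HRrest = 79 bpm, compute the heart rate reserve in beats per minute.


Heart rate reserve = maximum HR minus resting HR
HRR = 201 - 79 = 122 bpm

122 bpm


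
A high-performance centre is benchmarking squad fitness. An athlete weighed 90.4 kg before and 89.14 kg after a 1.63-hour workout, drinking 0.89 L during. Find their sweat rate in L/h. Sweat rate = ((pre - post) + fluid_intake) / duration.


Body mass change = 1.26 kg
Total sweat loss = 1.26 + 0.89 = 2.15 L
Rate = 2.15 / 1.63 = 1.319 L/h

1.319 L/h


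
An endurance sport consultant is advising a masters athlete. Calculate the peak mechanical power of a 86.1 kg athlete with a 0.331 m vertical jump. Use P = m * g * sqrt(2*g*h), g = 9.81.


First, sqrt(2gh) = sqrt(2 * 9.81 * 0.331)
= sqrt(6.49422) = 2.548376 m/s
Power = 86.1 * 9.81 * 2.548376 = 2152.46 W

2152.46 W


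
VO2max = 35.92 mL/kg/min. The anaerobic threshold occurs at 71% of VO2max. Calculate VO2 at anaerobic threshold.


AT fraction = 71 / 100 = 0.71
AT VO2 = 35.92 * 0.71
= 25.5 mL/kg/min

25.5 mL/kg/min


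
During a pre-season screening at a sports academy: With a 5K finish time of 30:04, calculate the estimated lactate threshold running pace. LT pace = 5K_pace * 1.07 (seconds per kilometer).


Race duration = 1804 s for 5 km
Average pace = 1804 / 5 = 360.8 s/km
LT pace = 360.8 * 1.07
= 386.06 s/km

386.06 s/km


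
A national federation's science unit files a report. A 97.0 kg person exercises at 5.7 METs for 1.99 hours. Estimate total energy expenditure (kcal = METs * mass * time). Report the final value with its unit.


Energy = METs * mass(kg) * time(h)
= 5.7 * 97.0 * 1.99
= 1100.27 kcal

1100.27 kcal


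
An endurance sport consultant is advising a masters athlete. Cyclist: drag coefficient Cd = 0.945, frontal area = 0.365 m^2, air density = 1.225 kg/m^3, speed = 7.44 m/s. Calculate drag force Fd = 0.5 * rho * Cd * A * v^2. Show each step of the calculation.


v^2 = 7.44^2 = 55.3536
Fd = 0.5 * 1.225 * 0.945 * 0.365 * 55.3536
= 11.694 N

11.694 N


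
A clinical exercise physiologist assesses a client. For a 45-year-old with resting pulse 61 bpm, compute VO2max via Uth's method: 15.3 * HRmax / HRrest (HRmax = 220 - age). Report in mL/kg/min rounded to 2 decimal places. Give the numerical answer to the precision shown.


Step 1: HRmax = 220 - 45 = 175 bpm
Step 2: Ratio = 175 / 61 = 2.8689
Step 3: VO2max = 15.3 * 2.8689 = 43.89 mL/kg/min

43.89 mL/kg/min


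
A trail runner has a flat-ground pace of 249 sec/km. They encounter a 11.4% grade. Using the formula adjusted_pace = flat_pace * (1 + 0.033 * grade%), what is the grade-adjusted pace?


Grade factor = 1 + 0.033 * 11.4 = 1.3762
Adjusted = 249 * 1.3762 = 342.67 sec/km

342.67 s/km


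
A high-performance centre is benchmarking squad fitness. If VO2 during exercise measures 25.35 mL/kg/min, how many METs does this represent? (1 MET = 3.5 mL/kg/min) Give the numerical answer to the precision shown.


METs = VO2 / 3.5 = 25.35 / 3.5 = 7.24

7.24 METs


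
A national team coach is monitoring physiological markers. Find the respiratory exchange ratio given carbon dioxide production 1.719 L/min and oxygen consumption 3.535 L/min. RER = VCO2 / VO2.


VCO2 = 1.719 L/min
VO2 = 3.535 L/min
RER = 1.719 / 3.535 = 0.4863

0.4863


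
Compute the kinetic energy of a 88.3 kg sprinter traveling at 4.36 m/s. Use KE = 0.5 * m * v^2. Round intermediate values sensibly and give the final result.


Velocity squared = 19.0096
KE = 0.5 * 88.3 * 19.0096 = 839.27 J

839.27 J


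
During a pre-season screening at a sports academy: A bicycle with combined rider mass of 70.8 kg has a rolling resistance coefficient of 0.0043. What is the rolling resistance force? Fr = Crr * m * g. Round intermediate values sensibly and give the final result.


Fr = 0.0043 * 70.8 * 9.81
= 0.30444 * 9.81
= 2.987 N

2.987 N


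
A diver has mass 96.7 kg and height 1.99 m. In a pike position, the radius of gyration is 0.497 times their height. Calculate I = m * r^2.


r = 0.497 * 1.99 = 0.98903 m
I = m * r^2 = 96.7 * 0.97818 = 94.59 kg*m^2

94.59 kg*m^2


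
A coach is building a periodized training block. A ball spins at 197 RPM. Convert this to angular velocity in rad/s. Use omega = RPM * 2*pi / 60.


omega = 197 * 2 * pi / 60
= 197 * 6.28318531 / 60
= 1237.788 / 60
= 20.63 rad/s

20.63 rad/s


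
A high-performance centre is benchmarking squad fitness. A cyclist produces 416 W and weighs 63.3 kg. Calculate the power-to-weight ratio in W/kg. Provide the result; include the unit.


P/W = power / mass
= 416 / 63.3
= 6.572 W/kg

6.572 W/kg


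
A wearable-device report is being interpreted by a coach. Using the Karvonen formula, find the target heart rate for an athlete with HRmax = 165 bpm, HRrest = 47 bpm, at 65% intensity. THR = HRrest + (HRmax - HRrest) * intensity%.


HRR = 165 - 47 = 118
THR = 47 + 118 * 0.65
= 47 + 76.7
= 123.7 bpm

123.7 bpm


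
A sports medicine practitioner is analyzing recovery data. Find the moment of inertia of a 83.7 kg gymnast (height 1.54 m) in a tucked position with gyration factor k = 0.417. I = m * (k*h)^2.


Radius of gyration = 0.417 * 1.54 = 0.64218 m
I = 83.7 * 0.64218^2
= 83.7 * 0.412395
= 34.517 kg*m^2

34.517 kg*m^2


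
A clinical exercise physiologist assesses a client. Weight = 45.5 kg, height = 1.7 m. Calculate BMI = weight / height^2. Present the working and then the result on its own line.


height^2 = 1.7^2 = 2.89
BMI = 45.5 / 2.89 = 15.74 kg/m^2

15.74 kg/m^2


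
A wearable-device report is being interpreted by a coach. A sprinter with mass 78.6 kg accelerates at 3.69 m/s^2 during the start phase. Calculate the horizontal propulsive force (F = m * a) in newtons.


F = m * a
= 78.6 * 3.69
= 290.03 N

290.03 N


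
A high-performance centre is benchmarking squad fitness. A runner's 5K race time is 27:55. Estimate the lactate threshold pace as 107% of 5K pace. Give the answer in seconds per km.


Total race time = 27*60 + 55 = 1675 seconds
5K pace = 1675 / 5 = 335.0 sec/km
LT pace = 335.0 * 1.07 = 358.45 sec/km

358.45 s/km


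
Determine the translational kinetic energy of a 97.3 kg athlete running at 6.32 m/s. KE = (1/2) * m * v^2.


KE = 0.5 * m * v^2
= 0.5 * 97.3 * 6.32^2
= 0.5 * 97.3 * 39.9424
= 1943.2 J

1943.2 J


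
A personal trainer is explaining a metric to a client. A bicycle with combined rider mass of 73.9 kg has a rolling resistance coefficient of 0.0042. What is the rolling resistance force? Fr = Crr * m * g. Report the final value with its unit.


Fr = 0.0042 * 73.9 * 9.81
= 0.31038 * 9.81
= 3.045 N

3.045 N


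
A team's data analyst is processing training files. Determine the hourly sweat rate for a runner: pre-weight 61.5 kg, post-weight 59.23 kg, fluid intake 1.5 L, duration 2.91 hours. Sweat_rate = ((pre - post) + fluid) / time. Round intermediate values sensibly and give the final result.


Mass lost = 61.5 - 59.23 = 2.27 kg
Add fluid consumed: 2.27 + 1.5 = 3.77 L total sweat
Sweat rate = 3.77 / 2.91 = 1.296 L/h

1.296 L/h


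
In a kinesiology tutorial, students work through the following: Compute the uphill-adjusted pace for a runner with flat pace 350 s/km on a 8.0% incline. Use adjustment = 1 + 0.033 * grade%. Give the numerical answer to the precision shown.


Adjustment factor = 1 + 0.033 * 8.0 = 1.264
Grade-adjusted pace = 350 * 1.264 = 442.4 s/km

442.4 s/km


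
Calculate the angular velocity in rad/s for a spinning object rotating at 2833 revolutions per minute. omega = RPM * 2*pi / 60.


omega = RPM * 2*pi / 60
= 2833 * 6.28318531 / 60
= 296.671 rad/s

296.671 rad/s


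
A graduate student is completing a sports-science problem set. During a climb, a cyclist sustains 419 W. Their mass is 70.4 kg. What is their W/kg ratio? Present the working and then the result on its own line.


Power-to-weight = 419 W / 70.4 kg
= 5.952 W/kg

5.952 W/kg


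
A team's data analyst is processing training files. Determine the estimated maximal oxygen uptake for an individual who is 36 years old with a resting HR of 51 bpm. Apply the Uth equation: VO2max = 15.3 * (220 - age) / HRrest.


HRmax = 220 - 36 = 184
VO2max = 15.3 * (184 / 51)
= 15.3 * 3.6078
= 55.2 mL/kg/min

55.2 mL/kg/min


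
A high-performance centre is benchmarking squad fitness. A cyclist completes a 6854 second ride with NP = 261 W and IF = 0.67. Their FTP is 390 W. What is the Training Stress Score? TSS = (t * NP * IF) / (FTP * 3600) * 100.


t * NP * IF = 6854 * 261 * 0.67 = 1198558.98
FTP * 3600 = 1404000
TSS = (1198558.98 / 1404000) * 100 = 85.37

85.37 TSS


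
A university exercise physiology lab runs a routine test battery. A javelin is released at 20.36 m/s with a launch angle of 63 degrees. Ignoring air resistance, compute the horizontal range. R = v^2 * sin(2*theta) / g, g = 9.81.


Launch speed squared = 414.5296
sin(2 * 63 deg) = 0.809017
Range = 414.5296 * 0.809017 / 9.81
= 34.186 m

34.186 m


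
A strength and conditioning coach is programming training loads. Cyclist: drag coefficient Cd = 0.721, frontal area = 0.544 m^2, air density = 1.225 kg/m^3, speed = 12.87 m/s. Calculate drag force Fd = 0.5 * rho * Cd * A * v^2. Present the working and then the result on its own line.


v^2 = 12.87^2 = 165.6369
Fd = 0.5 * 1.225 * 0.721 * 0.544 * 165.6369
= 39.792 N

39.792 N


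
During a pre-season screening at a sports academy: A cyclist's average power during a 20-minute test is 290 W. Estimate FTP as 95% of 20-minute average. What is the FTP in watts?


FTP = 20-min power * 0.95
= 290 * 0.95
= 275.5 W

275.5 W


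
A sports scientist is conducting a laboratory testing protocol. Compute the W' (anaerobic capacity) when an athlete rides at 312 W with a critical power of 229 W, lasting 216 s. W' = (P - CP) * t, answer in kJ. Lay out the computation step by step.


Above-CP power = 83 W
Duration = 216 s
W' = 83 * 216 = 17928 J
Convert: 17928 / 1000 = 17.928 kJ

17.928 kJ


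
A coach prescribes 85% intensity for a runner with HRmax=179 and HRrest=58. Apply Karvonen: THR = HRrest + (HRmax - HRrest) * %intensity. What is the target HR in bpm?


Heart rate reserve = 179 - 58 = 121
Intensity fraction = 85 / 100 = 0.85
THR = 58 + 121 * 0.85 = 160.85 bpm

160.85 bpm


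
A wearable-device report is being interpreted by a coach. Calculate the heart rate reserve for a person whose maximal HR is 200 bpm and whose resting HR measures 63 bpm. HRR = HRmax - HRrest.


HRmax = 200 bpm
HRrest = 63 bpm
HRR = 200 - 63 = 137 bpm

137 bpm


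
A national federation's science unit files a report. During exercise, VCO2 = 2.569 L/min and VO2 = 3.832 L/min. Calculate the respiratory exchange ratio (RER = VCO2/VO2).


RER = VCO2 / VO2
= 2.569 / 3.832
= 0.6704

0.6704


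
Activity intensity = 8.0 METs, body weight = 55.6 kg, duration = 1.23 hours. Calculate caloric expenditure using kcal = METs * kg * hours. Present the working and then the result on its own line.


kcal = 8.0 * 55.6 * 1.23
= 444.8 * 1.23
= 547.1 kcal

547.1 kcal


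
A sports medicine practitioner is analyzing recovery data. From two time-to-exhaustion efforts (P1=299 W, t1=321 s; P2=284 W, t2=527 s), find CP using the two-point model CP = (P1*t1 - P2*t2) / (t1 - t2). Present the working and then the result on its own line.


Work in trial 1 = 95979 J
Work in trial 2 = 149668 J
Delta work = -53689 J
Delta time = -206 s
CP = -53689 / -206 = 260.63 W

260.63 W


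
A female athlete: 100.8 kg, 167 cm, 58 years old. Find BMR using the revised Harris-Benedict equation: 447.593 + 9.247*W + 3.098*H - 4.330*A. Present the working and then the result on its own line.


Intercept = 447.593
Weight contribution = 9.247 * 100.8 = 932.0976
Height contribution = 3.098 * 167 = 517.366
Age contribution = 4.33 * 58 = 251.14
BMR = 447.593 + 932.0976 + 517.366 - 251.14
= 1645.92 kcal/day

1645.92 kcal/day


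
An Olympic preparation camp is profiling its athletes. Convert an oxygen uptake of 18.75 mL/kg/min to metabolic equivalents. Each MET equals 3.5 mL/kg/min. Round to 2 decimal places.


One MET = 3.5 mL/kg/min
Number of METs = 18.75 / 3.5
= 5.36 METs

5.36 METs


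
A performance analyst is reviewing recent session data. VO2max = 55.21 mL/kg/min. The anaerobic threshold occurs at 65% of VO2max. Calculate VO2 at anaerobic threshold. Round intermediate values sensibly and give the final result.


AT fraction = 65 / 100 = 0.65
AT VO2 = 55.21 * 0.65
= 35.89 mL/kg/min

35.89 mL/kg/min


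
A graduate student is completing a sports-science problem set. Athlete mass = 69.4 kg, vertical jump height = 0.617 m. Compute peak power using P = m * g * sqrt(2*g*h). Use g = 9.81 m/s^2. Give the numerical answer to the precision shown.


sqrt(2 * 9.81 * 0.617) = sqrt(12.10554) = 3.479302 m/s
P = 69.4 * 9.81 * 3.479302
= 2368.76 W

2368.76 W


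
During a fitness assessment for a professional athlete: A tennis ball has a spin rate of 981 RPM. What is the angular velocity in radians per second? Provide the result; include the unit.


Convert RPM to rad/s: multiply by 2*pi and divide by 60
omega = 981 * 2 * pi / 60
= 102.73 rad/s

102.73 rad/s


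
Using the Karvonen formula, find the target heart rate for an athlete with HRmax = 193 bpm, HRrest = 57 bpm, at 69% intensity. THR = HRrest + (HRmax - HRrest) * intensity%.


HRR = 193 - 57 = 136
THR = 57 + 136 * 0.69
= 57 + 93.84
= 150.84 bpm

150.84 bpm


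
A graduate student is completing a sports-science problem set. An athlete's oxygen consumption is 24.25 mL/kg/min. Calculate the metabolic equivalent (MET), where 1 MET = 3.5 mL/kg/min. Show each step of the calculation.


MET = VO2 / 3.5
= 24.25 / 3.5
= 6.93 METs

6.93 METs


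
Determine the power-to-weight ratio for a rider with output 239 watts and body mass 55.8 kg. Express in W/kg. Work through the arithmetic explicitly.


P/W = 239 / 55.8 = 4.283 W/kg

4.283 W/kg


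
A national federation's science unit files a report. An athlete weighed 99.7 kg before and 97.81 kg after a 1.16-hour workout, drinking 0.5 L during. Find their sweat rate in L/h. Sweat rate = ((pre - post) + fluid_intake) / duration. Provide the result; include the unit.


Body mass change = 1.89 kg
Total sweat loss = 1.89 + 0.5 = 2.39 L
Rate = 2.39 / 1.16 = 2.06 L/h

2.06 L/h


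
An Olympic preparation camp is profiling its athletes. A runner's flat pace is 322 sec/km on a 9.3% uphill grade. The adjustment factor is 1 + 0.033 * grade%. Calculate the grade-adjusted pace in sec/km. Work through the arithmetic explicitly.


Factor = 1 + 0.033 * 9.3 = 1.3069
Adjusted pace = 322 * 1.3069
= 420.82 sec/km

420.82 s/km


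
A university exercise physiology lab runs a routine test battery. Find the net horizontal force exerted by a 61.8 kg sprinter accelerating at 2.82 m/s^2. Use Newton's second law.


Newton's second law: F = m * a
F = 61.8 * 2.82 = 174.28 N

174.28 N


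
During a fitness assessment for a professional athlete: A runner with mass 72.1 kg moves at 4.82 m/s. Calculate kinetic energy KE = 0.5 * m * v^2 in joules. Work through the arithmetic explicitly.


v^2 = 4.82^2 = 23.2324
KE = 0.5 * 72.1 * 23.2324
= 837.53 J

837.53 J


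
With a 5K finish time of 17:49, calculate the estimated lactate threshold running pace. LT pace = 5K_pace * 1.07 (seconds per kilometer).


Race duration = 1069 s for 5 km
Average pace = 1069 / 5 = 213.8 s/km
LT pace = 213.8 * 1.07
= 228.77 s/km

228.77 s/km


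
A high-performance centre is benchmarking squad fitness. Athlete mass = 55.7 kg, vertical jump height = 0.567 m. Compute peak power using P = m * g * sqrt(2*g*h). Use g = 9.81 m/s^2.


sqrt(2 * 9.81 * 0.567) = sqrt(11.12454) = 3.335347 m/s
P = 55.7 * 9.81 * 3.335347
= 1822.49 W

1822.49 W


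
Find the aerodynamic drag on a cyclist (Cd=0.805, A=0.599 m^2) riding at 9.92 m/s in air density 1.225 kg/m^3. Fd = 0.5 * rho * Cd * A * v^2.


Fd = 0.5 * 1.225 * 0.805 * 0.599 * 9.92^2
= 0.5 * 1.225 * 0.805 * 0.599 * 98.4064
= 29.064 N

29.064 N


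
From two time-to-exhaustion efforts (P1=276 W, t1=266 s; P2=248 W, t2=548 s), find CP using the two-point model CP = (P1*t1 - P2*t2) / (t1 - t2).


Work in trial 1 = 73416 J
Work in trial 2 = 135904 J
Delta work = -62488 J
Delta time = -282 s
CP = -62488 / -282 = 221.59 W

221.59 W


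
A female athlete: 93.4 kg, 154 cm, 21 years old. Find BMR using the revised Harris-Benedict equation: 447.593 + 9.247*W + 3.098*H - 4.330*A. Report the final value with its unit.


Intercept = 447.593
Weight contribution = 9.247 * 93.4 = 863.6698
Height contribution = 3.098 * 154 = 477.092
Age contribution = 4.33 * 21 = 90.93
BMR = 447.593 + 863.6698 + 477.092 - 90.93
= 1697.42 kcal/day

1697.42 kcal/day


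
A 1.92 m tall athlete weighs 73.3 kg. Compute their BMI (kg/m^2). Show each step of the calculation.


height^2 = 3.6864 m^2
BMI = 73.3 / 3.6864 = 19.88 kg/m^2

19.88 kg/m^2


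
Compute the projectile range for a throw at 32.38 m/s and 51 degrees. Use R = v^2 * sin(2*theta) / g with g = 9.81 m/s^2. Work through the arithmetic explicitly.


Two times the angle = 102 degrees
sin(102) = 0.978148
R = 1048.4644 * 0.978148 / 9.81 = 104.542 m

104.542 m


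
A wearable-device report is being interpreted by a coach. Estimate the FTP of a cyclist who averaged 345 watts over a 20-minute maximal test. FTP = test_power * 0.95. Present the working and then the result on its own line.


FTP = 345 * 0.95 = 327.75 W

327.75 W


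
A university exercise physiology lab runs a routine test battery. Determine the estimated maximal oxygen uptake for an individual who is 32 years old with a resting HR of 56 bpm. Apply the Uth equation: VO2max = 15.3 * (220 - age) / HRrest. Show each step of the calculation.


HRmax = 220 - 32 = 188
VO2max = 15.3 * (188 / 56)
= 15.3 * 3.3571
= 51.36 mL/kg/min

51.36 mL/kg/min


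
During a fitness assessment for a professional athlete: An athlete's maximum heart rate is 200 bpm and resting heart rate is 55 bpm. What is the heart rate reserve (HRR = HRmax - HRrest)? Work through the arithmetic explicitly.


HRR = HRmax - HRrest
= 200 - 55
= 145 bpm

145 bpm


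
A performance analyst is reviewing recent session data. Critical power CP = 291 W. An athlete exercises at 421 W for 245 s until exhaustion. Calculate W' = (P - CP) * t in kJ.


P - CP = 421 - 291 = 130 W
W' = 130 * 245 = 31850 J
= 31850 / 1000 = 31.85 kJ

31.85 kJ


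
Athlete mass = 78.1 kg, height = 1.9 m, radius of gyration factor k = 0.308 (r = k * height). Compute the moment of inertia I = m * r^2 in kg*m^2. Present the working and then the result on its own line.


r = k * height = 0.308 * 1.9 = 0.5852 m
r^2 = 0.5852^2 = 0.342459
I = 78.1 * 0.342459 = 26.746 kg*m^2

26.746 kg*m^2


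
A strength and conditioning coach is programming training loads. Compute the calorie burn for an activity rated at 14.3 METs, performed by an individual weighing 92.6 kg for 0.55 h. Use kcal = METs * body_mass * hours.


Product of METs and mass = 14.3 * 92.6 = 1324.18
Total kcal = 1324.18 * 0.55 = 728.3 kcal

728.3 kcal


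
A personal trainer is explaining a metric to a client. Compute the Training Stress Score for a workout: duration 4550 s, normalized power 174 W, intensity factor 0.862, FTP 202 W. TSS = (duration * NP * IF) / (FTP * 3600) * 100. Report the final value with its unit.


Product = 4550 * 174 * 0.862 = 682445.4
Base = 202 * 3600 = 727200
TSS = 682445.4 / 727200 * 100 = 93.85

93.85 TSS


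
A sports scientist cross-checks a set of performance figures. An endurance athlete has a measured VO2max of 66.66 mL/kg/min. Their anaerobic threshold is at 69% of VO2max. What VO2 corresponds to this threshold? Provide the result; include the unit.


Anaerobic threshold VO2 = VO2max * 69%
= 66.66 * 0.69
= 46.0 mL/kg/min

46.0 mL/kg/min


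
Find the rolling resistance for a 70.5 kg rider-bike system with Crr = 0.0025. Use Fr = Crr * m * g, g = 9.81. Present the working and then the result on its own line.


m * g = 70.5 * 9.81 = 691.605 N
Fr = 0.0025 * 691.605 = 1.729 N

1.729 N


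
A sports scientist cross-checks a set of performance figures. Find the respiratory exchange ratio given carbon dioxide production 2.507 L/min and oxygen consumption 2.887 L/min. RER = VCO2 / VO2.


VCO2 = 2.507 L/min
VO2 = 2.887 L/min
RER = 2.507 / 2.887 = 0.8684

0.8684


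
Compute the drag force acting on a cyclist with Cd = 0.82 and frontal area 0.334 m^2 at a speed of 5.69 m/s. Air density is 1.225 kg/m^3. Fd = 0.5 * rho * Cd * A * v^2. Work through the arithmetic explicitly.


Step 1: v^2 = 32.3761
Step 2: Fd = 0.5 * 1.225 * 0.82 * 0.334 * 32.3761
= 5.431 N

5.431 N


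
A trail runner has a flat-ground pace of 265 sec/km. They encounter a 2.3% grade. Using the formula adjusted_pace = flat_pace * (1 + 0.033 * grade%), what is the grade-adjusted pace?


Grade factor = 1 + 0.033 * 2.3 = 1.0759
Adjusted = 265 * 1.0759 = 285.11 sec/km

285.11 s/km


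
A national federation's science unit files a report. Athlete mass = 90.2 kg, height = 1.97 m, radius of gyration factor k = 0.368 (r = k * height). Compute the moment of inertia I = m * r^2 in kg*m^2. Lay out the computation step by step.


r = k * height = 0.368 * 1.97 = 0.72496 m
r^2 = 0.72496^2 = 0.525567
I = 90.2 * 0.525567 = 47.406 kg*m^2

47.406 kg*m^2


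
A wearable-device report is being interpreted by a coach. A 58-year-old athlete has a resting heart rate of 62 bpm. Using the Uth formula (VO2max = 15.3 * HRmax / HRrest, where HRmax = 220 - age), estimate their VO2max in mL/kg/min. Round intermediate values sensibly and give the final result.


HRmax = 220 - 58 = 162 bpm
Ratio = HRmax / HRrest = 162 / 62 = 2.6129
VO2max = 15.3 * 2.6129 = 39.98 mL/kg/min

39.98 mL/kg/min


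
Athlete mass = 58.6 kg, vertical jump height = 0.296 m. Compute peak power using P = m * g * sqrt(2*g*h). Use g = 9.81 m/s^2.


sqrt(2 * 9.81 * 0.296) = sqrt(5.80752) = 2.40988 m/s
P = 58.6 * 9.81 * 2.40988
= 1385.36 W

1385.36 W


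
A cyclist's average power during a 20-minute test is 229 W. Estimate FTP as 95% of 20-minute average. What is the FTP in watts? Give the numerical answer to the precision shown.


FTP = 20-min power * 0.95
= 229 * 0.95
= 217.55 W

217.55 W


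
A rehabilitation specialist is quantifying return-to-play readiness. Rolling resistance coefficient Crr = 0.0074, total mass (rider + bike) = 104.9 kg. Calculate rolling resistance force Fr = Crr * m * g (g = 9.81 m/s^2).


Fr = Crr * m * g
= 0.0074 * 104.9 * 9.81
= 7.615 N

7.615 N


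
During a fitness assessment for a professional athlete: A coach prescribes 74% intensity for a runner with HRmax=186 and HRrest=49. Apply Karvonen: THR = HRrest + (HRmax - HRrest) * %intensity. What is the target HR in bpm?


Heart rate reserve = 186 - 49 = 137
Intensity fraction = 74 / 100 = 0.74
THR = 49 + 137 * 0.74 = 150.38 bpm

150.38 bpm


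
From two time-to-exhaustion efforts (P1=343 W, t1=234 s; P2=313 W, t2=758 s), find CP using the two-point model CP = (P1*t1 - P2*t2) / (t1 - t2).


Work in trial 1 = 80262 J
Work in trial 2 = 237254 J
Delta work = -156992 J
Delta time = -524 s
CP = -156992 / -524 = 299.6 W

299.6 W


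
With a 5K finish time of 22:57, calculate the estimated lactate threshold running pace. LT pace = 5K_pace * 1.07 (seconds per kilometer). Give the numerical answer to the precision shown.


Race duration = 1377 s for 5 km
Average pace = 1377 / 5 = 275.4 s/km
LT pace = 275.4 * 1.07
= 294.68 s/km

294.68 s/km


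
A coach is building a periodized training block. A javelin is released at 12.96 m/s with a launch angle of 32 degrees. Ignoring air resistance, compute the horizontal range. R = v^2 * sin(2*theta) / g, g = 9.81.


Launch speed squared = 167.9616
sin(2 * 32 deg) = 0.898794
Range = 167.9616 * 0.898794 / 9.81
= 15.389 m

15.389 m


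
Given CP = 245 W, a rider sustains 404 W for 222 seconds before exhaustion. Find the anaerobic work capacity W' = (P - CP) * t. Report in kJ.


Excess power = 404 - 245 = 159 W
Work above CP = 159 * 222 = 35298 J
W' = 35.298 kJ

35.298 kJ


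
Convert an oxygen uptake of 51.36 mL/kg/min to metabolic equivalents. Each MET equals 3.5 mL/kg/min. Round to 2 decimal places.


One MET = 3.5 mL/kg/min
Number of METs = 51.36 / 3.5
= 14.67 METs

14.67 METs


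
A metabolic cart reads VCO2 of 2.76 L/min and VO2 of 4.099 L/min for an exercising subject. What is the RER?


RER = VCO2 / VO2 = 2.76 / 4.099 = 0.6733

0.6733


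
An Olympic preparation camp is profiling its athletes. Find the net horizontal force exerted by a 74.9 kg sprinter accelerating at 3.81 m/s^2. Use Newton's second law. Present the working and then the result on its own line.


Newton's second law: F = m * a
F = 74.9 * 3.81 = 285.37 N

285.37 N


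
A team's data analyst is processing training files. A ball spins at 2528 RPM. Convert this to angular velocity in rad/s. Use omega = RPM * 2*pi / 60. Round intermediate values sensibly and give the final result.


omega = 2528 * 2 * pi / 60
= 2528 * 6.28318531 / 60
= 15883.892 / 60
= 264.732 rad/s

264.732 rad/s


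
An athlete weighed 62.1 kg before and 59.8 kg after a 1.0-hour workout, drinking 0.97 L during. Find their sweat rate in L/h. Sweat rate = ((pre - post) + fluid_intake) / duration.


Body mass change = 2.3 kg
Total sweat loss = 2.3 + 0.97 = 3.27 L
Rate = 3.27 / 1.0 = 3.27 L/h

3.27 L/h


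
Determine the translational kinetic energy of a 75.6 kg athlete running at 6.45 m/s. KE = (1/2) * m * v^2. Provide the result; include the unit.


KE = 0.5 * m * v^2
= 0.5 * 75.6 * 6.45^2
= 0.5 * 75.6 * 41.6025
= 1572.57 J

1572.57 J


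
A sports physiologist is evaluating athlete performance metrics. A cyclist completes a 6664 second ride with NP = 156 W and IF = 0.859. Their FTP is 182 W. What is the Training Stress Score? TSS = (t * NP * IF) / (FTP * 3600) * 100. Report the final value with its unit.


t * NP * IF = 6664 * 156 * 0.859 = 893002.656
FTP * 3600 = 655200
TSS = (893002.656 / 655200) * 100 = 136.29

136.29 TSS


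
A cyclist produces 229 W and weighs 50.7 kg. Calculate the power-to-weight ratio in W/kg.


P/W = power / mass
= 229 / 50.7
= 4.517 W/kg

4.517 W/kg


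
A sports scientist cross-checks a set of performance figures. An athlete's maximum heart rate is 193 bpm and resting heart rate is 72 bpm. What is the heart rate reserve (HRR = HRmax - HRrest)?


HRR = HRmax - HRrest
= 193 - 72
= 121 bpm

121 bpm


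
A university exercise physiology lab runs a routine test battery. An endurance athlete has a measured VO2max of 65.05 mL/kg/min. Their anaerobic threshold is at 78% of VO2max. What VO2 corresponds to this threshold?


Anaerobic threshold VO2 = VO2max * 78%
= 65.05 * 0.78
= 50.74 mL/kg/min

50.74 mL/kg/min


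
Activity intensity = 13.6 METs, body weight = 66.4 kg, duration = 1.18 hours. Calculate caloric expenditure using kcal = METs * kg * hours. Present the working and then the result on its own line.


kcal = 13.6 * 66.4 * 1.18
= 903.04 * 1.18
= 1065.59 kcal

1065.59 kcal


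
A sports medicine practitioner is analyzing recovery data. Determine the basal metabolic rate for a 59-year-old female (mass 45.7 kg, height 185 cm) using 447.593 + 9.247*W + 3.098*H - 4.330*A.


BMR = 447.593 + 9.247*45.7 + 3.098*185 - 4.330*59
= 1187.84 kcal/day

1187.84 kcal/day


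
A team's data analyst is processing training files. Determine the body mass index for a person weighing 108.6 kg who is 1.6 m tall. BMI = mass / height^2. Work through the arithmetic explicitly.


BMI = mass / height^2
= 108.6 / 1.6^2
= 108.6 / 2.56
= 42.42 kg/m^2

42.42 kg/m^2


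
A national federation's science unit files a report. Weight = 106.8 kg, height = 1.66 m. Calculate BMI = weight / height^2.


height^2 = 1.66^2 = 2.7556
BMI = 106.8 / 2.7556 = 38.76 kg/m^2

38.76 kg/m^2


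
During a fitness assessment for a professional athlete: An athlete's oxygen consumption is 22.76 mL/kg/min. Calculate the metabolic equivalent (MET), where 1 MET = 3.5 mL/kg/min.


MET = VO2 / 3.5
= 22.76 / 3.5
= 6.5 METs

6.5 METs


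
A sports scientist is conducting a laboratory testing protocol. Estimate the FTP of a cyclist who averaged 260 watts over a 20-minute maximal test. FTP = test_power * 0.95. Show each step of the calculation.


FTP = 260 * 0.95 = 247.0 W

247.0 W


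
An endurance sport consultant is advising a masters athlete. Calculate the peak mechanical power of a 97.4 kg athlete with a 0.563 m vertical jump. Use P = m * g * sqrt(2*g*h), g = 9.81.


First, sqrt(2gh) = sqrt(2 * 9.81 * 0.563)
= sqrt(11.04606) = 3.323561 m/s
Power = 97.4 * 9.81 * 3.323561 = 3175.64 W

3175.64 W


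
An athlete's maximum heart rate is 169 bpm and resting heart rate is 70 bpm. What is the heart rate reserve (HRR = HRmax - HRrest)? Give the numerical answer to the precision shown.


HRR = HRmax - HRrest
= 169 - 70
= 99 bpm

99 bpm


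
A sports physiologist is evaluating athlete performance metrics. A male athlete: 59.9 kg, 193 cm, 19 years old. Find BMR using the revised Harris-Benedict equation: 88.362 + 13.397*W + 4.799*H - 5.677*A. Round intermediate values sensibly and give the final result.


Intercept = 88.362
Weight contribution = 13.397 * 59.9 = 802.4803
Height contribution = 4.799 * 193 = 926.207
Age contribution = 5.677 * 19 = 107.863
BMR = 88.362 + 802.4803 + 926.207 - 107.863
= 1709.19 kcal/day

1709.19 kcal/day


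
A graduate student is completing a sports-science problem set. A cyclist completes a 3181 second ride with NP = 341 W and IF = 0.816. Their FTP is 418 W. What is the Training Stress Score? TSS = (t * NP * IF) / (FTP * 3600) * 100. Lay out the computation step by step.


t * NP * IF = 3181 * 341 * 0.816 = 885132.336
FTP * 3600 = 1504800
TSS = (885132.336 / 1504800) * 100 = 58.82

58.82 TSS


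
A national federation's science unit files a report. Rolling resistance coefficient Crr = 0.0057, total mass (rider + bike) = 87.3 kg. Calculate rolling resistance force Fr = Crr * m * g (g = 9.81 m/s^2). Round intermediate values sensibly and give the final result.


Fr = Crr * m * g
= 0.0057 * 87.3 * 9.81
= 4.882 N

4.882 N


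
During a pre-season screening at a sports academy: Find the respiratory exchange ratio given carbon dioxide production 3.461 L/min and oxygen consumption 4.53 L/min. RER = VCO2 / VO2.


VCO2 = 3.461 L/min
VO2 = 4.53 L/min
RER = 3.461 / 4.53 = 0.764

0.764


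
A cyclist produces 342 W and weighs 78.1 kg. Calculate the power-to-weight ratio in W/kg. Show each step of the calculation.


P/W = power / mass
= 342 / 78.1
= 4.379 W/kg

4.379 W/kg


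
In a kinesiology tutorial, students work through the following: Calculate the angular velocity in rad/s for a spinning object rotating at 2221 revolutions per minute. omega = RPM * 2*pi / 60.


omega = RPM * 2*pi / 60
= 2221 * 6.28318531 / 60
= 232.583 rad/s

232.583 rad/s
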